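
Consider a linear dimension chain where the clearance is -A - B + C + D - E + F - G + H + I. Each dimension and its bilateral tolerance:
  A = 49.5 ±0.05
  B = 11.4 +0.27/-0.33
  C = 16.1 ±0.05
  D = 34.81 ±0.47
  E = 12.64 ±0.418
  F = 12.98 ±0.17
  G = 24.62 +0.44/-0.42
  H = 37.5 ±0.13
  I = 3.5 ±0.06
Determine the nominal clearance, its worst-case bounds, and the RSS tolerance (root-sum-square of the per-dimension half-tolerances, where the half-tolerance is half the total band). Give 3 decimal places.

nominal=6.730 wc=[4.672,8.828] rss=0.851

Stack each dimension's contribution:
  -A: nom -49.500 → Σnom=-49.500; wc +0.050/-0.050 → slack +0.050/-0.050; half-tol=0.050, Σhalf²=0.002500
  -B: nom -11.400 → Σnom=-60.900; wc +0.330/-0.270 → slack +0.380/-0.320; half-tol=0.300, Σhalf²=0.092500
  +C: nom +16.100 → Σnom=-44.800; wc +0.050/-0.050 → slack +0.430/-0.370; half-tol=0.050, Σhalf²=0.095000
  +D: nom +34.810 → Σnom=-9.990; wc +0.470/-0.470 → slack +0.900/-0.840; half-tol=0.470, Σhalf²=0.315900
  -E: nom -12.640 → Σnom=-22.630; wc +0.418/-0.418 → slack +1.318/-1.258; half-tol=0.418, Σhalf²=0.490624
  +F: nom +12.980 → Σnom=-9.650; wc +0.170/-0.170 → slack +1.488/-1.428; half-tol=0.170, Σhalf²=0.519524
  -G: nom -24.620 → Σnom=-34.270; wc +0.420/-0.440 → slack +1.908/-1.868; half-tol=0.430, Σhalf²=0.704424
  +H: nom +37.500 → Σnom=3.230; wc +0.130/-0.130 → slack +2.038/-1.998; half-tol=0.130, Σhalf²=0.721324
  +I: nom +3.500 → Σnom=6.730; wc +0.060/-0.060 → slack +2.098/-2.058; half-tol=0.060, Σhalf²=0.724924
Nominal = 6.730. Worst-case = [6.730 - 2.058, 6.730 + 2.098] = [4.672, 8.828]. RSS = √0.724924 = 0.851.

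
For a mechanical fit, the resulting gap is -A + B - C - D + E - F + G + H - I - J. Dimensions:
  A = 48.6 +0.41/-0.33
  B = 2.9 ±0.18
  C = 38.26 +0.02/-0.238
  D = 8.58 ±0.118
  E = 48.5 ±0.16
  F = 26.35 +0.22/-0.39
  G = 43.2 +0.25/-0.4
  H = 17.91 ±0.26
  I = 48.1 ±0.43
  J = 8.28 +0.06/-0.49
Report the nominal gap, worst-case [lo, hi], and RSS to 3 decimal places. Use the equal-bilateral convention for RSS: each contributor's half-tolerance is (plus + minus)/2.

Stack each dimension's contribution:
  -A: nom -48.600 → Σnom=-48.600; wc +0.330/-0.410 → slack +0.330/-0.410; half-tol=0.370, Σhalf²=0.136900
  +B: nom +2.900 → Σnom=-45.700; wc +0.180/-0.180 → slack +0.510/-0.590; half-tol=0.180, Σhalf²=0.169300
  -C: nom -38.260 → Σnom=-83.960; wc +0.238/-0.020 → slack +0.748/-0.610; half-tol=0.129, Σhalf²=0.185941
  -D: nom -8.580 → Σnom=-92.540; wc +0.118/-0.118 → slack +0.866/-0.728; half-tol=0.118, Σhalf²=0.199865
  +E: nom +48.500 → Σnom=-44.040; wc +0.160/-0.160 → slack +1.026/-0.888; half-tol=0.160, Σhalf²=0.225465
  -F: nom -26.350 → Σnom=-70.390; wc +0.390/-0.220 → slack +1.416/-1.108; half-tol=0.305, Σhalf²=0.318490
  +G: nom +43.200 → Σnom=-27.190; wc +0.250/-0.400 → slack +1.666/-1.508; half-tol=0.325, Σhalf²=0.424115
  +H: nom +17.910 → Σnom=-9.280; wc +0.260/-0.260 → slack +1.926/-1.768; half-tol=0.260, Σhalf²=0.491715
  -I: nom -48.100 → Σnom=-57.380; wc +0.430/-0.430 → slack +2.356/-2.198; half-tol=0.430, Σhalf²=0.676615
  -J: nom -8.280 → Σnom=-65.660; wc +0.490/-0.060 → slack +2.846/-2.258; half-tol=0.275, Σhalf²=0.752240
Nominal = -65.660. Worst-case = [-65.660 - 2.258, -65.660 + 2.846] = [-67.918, -62.814]. RSS = √0.752240 = 0.867.

nominal=-65.660 wc=[-67.918,-62.814] rss=0.867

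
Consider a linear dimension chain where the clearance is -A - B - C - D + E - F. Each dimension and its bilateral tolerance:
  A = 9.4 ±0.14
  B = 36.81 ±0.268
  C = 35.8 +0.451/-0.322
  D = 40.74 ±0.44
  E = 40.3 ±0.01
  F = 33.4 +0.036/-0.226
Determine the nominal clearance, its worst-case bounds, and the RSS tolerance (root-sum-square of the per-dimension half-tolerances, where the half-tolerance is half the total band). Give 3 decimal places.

Stack each dimension's contribution:
  -A: nom -9.400 → Σnom=-9.400; wc +0.140/-0.140 → slack +0.140/-0.140; half-tol=0.140, Σhalf²=0.019600
  -B: nom -36.810 → Σnom=-46.210; wc +0.268/-0.268 → slack +0.408/-0.408; half-tol=0.268, Σhalf²=0.091424
  -C: nom -35.800 → Σnom=-82.010; wc +0.322/-0.451 → slack +0.730/-0.859; half-tol=0.387, Σhalf²=0.240806
  -D: nom -40.740 → Σnom=-122.750; wc +0.440/-0.440 → slack +1.170/-1.299; half-tol=0.440, Σhalf²=0.434406
  +E: nom +40.300 → Σnom=-82.450; wc +0.010/-0.010 → slack +1.180/-1.309; half-tol=0.010, Σhalf²=0.434506
  -F: nom -33.400 → Σnom=-115.850; wc +0.226/-0.036 → slack +1.406/-1.345; half-tol=0.131, Σhalf²=0.451667
Nominal = -115.850. Worst-case = [-115.850 - 1.345, -115.850 + 1.406] = [-117.195, -114.444]. RSS = √0.451667 = 0.672.

nominal=-115.850 wc=[-117.195,-114.444] rss=0.672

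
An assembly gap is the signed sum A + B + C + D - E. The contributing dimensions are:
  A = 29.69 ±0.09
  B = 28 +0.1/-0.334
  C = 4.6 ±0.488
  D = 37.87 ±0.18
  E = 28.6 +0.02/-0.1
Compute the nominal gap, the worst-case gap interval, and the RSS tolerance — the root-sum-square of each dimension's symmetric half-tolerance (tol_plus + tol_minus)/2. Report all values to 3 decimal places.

nominal=71.560 wc=[70.448,72.518] rss=0.574

Stack each dimension's contribution:
  +A: nom +29.690 → Σnom=29.690; wc +0.090/-0.090 → slack +0.090/-0.090; half-tol=0.090, Σhalf²=0.008100
  +B: nom +28.000 → Σnom=57.690; wc +0.100/-0.334 → slack +0.190/-0.424; half-tol=0.217, Σhalf²=0.055189
  +C: nom +4.600 → Σnom=62.290; wc +0.488/-0.488 → slack +0.678/-0.912; half-tol=0.488, Σhalf²=0.293333
  +D: nom +37.870 → Σnom=100.160; wc +0.180/-0.180 → slack +0.858/-1.092; half-tol=0.180, Σhalf²=0.325733
  -E: nom -28.600 → Σnom=71.560; wc +0.100/-0.020 → slack +0.958/-1.112; half-tol=0.060, Σhalf²=0.329333
Nominal = 71.560. Worst-case = [71.560 - 1.112, 71.560 + 0.958] = [70.448, 72.518]. RSS = √0.329333 = 0.574.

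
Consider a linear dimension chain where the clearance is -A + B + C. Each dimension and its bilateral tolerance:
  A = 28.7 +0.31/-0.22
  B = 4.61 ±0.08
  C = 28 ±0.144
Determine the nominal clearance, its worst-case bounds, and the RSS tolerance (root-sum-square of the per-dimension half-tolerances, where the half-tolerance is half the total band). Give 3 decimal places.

Stack each dimension's contribution:
  -A: nom -28.700 → Σnom=-28.700; wc +0.220/-0.310 → slack +0.220/-0.310; half-tol=0.265, Σhalf²=0.070225
  +B: nom +4.610 → Σnom=-24.090; wc +0.080/-0.080 → slack +0.300/-0.390; half-tol=0.080, Σhalf²=0.076625
  +C: nom +28.000 → Σnom=3.910; wc +0.144/-0.144 → slack +0.444/-0.534; half-tol=0.144, Σhalf²=0.097361
Nominal = 3.910. Worst-case = [3.910 - 0.534, 3.910 + 0.444] = [3.376, 4.354]. RSS = √0.097361 = 0.312.

nominal=3.910 wc=[3.376,4.354] rss=0.312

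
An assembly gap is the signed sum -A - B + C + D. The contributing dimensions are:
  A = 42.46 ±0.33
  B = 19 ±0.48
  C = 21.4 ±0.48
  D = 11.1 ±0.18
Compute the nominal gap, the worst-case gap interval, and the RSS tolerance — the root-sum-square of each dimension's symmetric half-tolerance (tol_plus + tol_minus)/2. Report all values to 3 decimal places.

Stack each dimension's contribution:
  -A: nom -42.460 → Σnom=-42.460; wc +0.330/-0.330 → slack +0.330/-0.330; half-tol=0.330, Σhalf²=0.108900
  -B: nom -19.000 → Σnom=-61.460; wc +0.480/-0.480 → slack +0.810/-0.810; half-tol=0.480, Σhalf²=0.339300
  +C: nom +21.400 → Σnom=-40.060; wc +0.480/-0.480 → slack +1.290/-1.290; half-tol=0.480, Σhalf²=0.569700
  +D: nom +11.100 → Σnom=-28.960; wc +0.180/-0.180 → slack +1.470/-1.470; half-tol=0.180, Σhalf²=0.602100
Nominal = -28.960. Worst-case = [-28.960 - 1.470, -28.960 + 1.470] = [-30.430, -27.490]. RSS = √0.602100 = 0.776.

nominal=-28.960 wc=[-30.430,-27.490] rss=0.776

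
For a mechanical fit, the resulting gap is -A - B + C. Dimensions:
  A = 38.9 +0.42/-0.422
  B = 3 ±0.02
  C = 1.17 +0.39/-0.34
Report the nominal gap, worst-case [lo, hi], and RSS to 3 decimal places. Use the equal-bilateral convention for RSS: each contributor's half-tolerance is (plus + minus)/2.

nominal=-40.730 wc=[-41.510,-39.898] rss=0.558

Stack each dimension's contribution:
  -A: nom -38.900 → Σnom=-38.900; wc +0.422/-0.420 → slack +0.422/-0.420; half-tol=0.421, Σhalf²=0.177241
  -B: nom -3.000 → Σnom=-41.900; wc +0.020/-0.020 → slack +0.442/-0.440; half-tol=0.020, Σhalf²=0.177641
  +C: nom +1.170 → Σnom=-40.730; wc +0.390/-0.340 → slack +0.832/-0.780; half-tol=0.365, Σhalf²=0.310866
Nominal = -40.730. Worst-case = [-40.730 - 0.780, -40.730 + 0.832] = [-41.510, -39.898]. RSS = √0.310866 = 0.558.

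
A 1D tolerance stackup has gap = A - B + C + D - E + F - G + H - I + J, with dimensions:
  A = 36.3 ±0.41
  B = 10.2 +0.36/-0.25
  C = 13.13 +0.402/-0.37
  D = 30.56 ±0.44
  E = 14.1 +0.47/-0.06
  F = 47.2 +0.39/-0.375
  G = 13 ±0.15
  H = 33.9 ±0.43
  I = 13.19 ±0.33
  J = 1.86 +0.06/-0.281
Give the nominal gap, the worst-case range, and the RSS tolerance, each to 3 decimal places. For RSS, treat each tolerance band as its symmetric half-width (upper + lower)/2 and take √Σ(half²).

nominal=112.460 wc=[108.844,115.382] rss=1.080

Stack each dimension's contribution:
  +A: nom +36.300 → Σnom=36.300; wc +0.410/-0.410 → slack +0.410/-0.410; half-tol=0.410, Σhalf²=0.168100
  -B: nom -10.200 → Σnom=26.100; wc +0.250/-0.360 → slack +0.660/-0.770; half-tol=0.305, Σhalf²=0.261125
  +C: nom +13.130 → Σnom=39.230; wc +0.402/-0.370 → slack +1.062/-1.140; half-tol=0.386, Σhalf²=0.410121
  +D: nom +30.560 → Σnom=69.790; wc +0.440/-0.440 → slack +1.502/-1.580; half-tol=0.440, Σhalf²=0.603721
  -E: nom -14.100 → Σnom=55.690; wc +0.060/-0.470 → slack +1.562/-2.050; half-tol=0.265, Σhalf²=0.673946
  +F: nom +47.200 → Σnom=102.890; wc +0.390/-0.375 → slack +1.952/-2.425; half-tol=0.383, Σhalf²=0.820252
  -G: nom -13.000 → Σnom=89.890; wc +0.150/-0.150 → slack +2.102/-2.575; half-tol=0.150, Σhalf²=0.842752
  +H: nom +33.900 → Σnom=123.790; wc +0.430/-0.430 → slack +2.532/-3.005; half-tol=0.430, Σhalf²=1.027652
  -I: nom -13.190 → Σnom=110.600; wc +0.330/-0.330 → slack +2.862/-3.335; half-tol=0.330, Σhalf²=1.136552
  +J: nom +1.860 → Σnom=112.460; wc +0.060/-0.281 → slack +2.922/-3.616; half-tol=0.171, Σhalf²=1.165622
Nominal = 112.460. Worst-case = [112.460 - 3.616, 112.460 + 2.922] = [108.844, 115.382]. RSS = √1.165622 = 1.080.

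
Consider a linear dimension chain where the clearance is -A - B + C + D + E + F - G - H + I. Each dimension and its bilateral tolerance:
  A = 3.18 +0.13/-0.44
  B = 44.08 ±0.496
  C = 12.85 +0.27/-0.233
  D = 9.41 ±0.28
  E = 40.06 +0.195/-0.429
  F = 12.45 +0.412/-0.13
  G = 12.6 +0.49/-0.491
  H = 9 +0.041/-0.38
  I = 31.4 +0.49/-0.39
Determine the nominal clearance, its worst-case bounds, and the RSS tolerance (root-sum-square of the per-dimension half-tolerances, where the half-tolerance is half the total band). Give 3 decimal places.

nominal=37.310 wc=[34.691,40.764] rss=1.057

Stack each dimension's contribution:
  -A: nom -3.180 → Σnom=-3.180; wc +0.440/-0.130 → slack +0.440/-0.130; half-tol=0.285, Σhalf²=0.081225
  -B: nom -44.080 → Σnom=-47.260; wc +0.496/-0.496 → slack +0.936/-0.626; half-tol=0.496, Σhalf²=0.327241
  +C: nom +12.850 → Σnom=-34.410; wc +0.270/-0.233 → slack +1.206/-0.859; half-tol=0.252, Σhalf²=0.390493
  +D: nom +9.410 → Σnom=-25.000; wc +0.280/-0.280 → slack +1.486/-1.139; half-tol=0.280, Σhalf²=0.468893
  +E: nom +40.060 → Σnom=15.060; wc +0.195/-0.429 → slack +1.681/-1.568; half-tol=0.312, Σhalf²=0.566237
  +F: nom +12.450 → Σnom=27.510; wc +0.412/-0.130 → slack +2.093/-1.698; half-tol=0.271, Σhalf²=0.639678
  -G: nom -12.600 → Σnom=14.910; wc +0.491/-0.490 → slack +2.584/-2.188; half-tol=0.490, Σhalf²=0.880269
  -H: nom -9.000 → Σnom=5.910; wc +0.380/-0.041 → slack +2.964/-2.229; half-tol=0.210, Σhalf²=0.924579
  +I: nom +31.400 → Σnom=37.310; wc +0.490/-0.390 → slack +3.454/-2.619; half-tol=0.440, Σhalf²=1.118179
Nominal = 37.310. Worst-case = [37.310 - 2.619, 37.310 + 3.454] = [34.691, 40.764]. RSS = √1.118179 = 1.057.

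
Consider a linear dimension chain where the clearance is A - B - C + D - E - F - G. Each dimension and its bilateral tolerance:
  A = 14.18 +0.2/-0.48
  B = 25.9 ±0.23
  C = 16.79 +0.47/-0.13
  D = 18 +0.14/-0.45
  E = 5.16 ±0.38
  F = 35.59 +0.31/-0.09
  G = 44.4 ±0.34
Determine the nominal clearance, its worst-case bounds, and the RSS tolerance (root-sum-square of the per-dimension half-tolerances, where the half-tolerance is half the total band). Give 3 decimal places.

nominal=-95.660 wc=[-98.320,-94.150] rss=0.803

Stack each dimension's contribution:
  +A: nom +14.180 → Σnom=14.180; wc +0.200/-0.480 → slack +0.200/-0.480; half-tol=0.340, Σhalf²=0.115600
  -B: nom -25.900 → Σnom=-11.720; wc +0.230/-0.230 → slack +0.430/-0.710; half-tol=0.230, Σhalf²=0.168500
  -C: nom -16.790 → Σnom=-28.510; wc +0.130/-0.470 → slack +0.560/-1.180; half-tol=0.300, Σhalf²=0.258500
  +D: nom +18.000 → Σnom=-10.510; wc +0.140/-0.450 → slack +0.700/-1.630; half-tol=0.295, Σhalf²=0.345525
  -E: nom -5.160 → Σnom=-15.670; wc +0.380/-0.380 → slack +1.080/-2.010; half-tol=0.380, Σhalf²=0.489925
  -F: nom -35.590 → Σnom=-51.260; wc +0.090/-0.310 → slack +1.170/-2.320; half-tol=0.200, Σhalf²=0.529925
  -G: nom -44.400 → Σnom=-95.660; wc +0.340/-0.340 → slack +1.510/-2.660; half-tol=0.340, Σhalf²=0.645525
Nominal = -95.660. Worst-case = [-95.660 - 2.660, -95.660 + 1.510] = [-98.320, -94.150]. RSS = √0.645525 = 0.803.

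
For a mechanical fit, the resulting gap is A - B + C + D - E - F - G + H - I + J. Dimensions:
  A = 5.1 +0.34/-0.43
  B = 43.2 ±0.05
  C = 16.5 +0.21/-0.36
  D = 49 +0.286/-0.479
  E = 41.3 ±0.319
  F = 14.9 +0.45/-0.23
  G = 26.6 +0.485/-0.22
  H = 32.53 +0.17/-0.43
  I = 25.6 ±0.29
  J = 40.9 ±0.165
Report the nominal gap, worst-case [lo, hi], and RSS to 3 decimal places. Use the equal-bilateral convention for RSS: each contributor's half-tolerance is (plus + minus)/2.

nominal=-7.570 wc=[-11.028,-5.290] rss=0.960

Stack each dimension's contribution:
  +A: nom +5.100 → Σnom=5.100; wc +0.340/-0.430 → slack +0.340/-0.430; half-tol=0.385, Σhalf²=0.148225
  -B: nom -43.200 → Σnom=-38.100; wc +0.050/-0.050 → slack +0.390/-0.480; half-tol=0.050, Σhalf²=0.150725
  +C: nom +16.500 → Σnom=-21.600; wc +0.210/-0.360 → slack +0.600/-0.840; half-tol=0.285, Σhalf²=0.231950
  +D: nom +49.000 → Σnom=27.400; wc +0.286/-0.479 → slack +0.886/-1.319; half-tol=0.382, Σhalf²=0.378256
  -E: nom -41.300 → Σnom=-13.900; wc +0.319/-0.319 → slack +1.205/-1.638; half-tol=0.319, Σhalf²=0.480017
  -F: nom -14.900 → Σnom=-28.800; wc +0.230/-0.450 → slack +1.435/-2.088; half-tol=0.340, Σhalf²=0.595617
  -G: nom -26.600 → Σnom=-55.400; wc +0.220/-0.485 → slack +1.655/-2.573; half-tol=0.352, Σhalf²=0.719873
  +H: nom +32.530 → Σnom=-22.870; wc +0.170/-0.430 → slack +1.825/-3.003; half-tol=0.300, Σhalf²=0.809873
  -I: nom -25.600 → Σnom=-48.470; wc +0.290/-0.290 → slack +2.115/-3.293; half-tol=0.290, Σhalf²=0.893973
  +J: nom +40.900 → Σnom=-7.570; wc +0.165/-0.165 → slack +2.280/-3.458; half-tol=0.165, Σhalf²=0.921198
Nominal = -7.570. Worst-case = [-7.570 - 3.458, -7.570 + 2.280] = [-11.028, -5.290]. RSS = √0.921198 = 0.960.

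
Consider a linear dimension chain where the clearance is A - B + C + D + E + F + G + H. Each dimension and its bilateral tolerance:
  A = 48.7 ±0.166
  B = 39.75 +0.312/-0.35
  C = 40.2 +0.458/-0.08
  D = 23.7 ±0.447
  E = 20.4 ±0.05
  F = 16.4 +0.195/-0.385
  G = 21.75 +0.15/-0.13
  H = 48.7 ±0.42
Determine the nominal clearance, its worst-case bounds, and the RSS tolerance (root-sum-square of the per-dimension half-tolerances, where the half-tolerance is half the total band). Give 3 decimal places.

nominal=180.100 wc=[178.110,182.336] rss=0.832

Stack each dimension's contribution:
  +A: nom +48.700 → Σnom=48.700; wc +0.166/-0.166 → slack +0.166/-0.166; half-tol=0.166, Σhalf²=0.027556
  -B: nom -39.750 → Σnom=8.950; wc +0.350/-0.312 → slack +0.516/-0.478; half-tol=0.331, Σhalf²=0.137117
  +C: nom +40.200 → Σnom=49.150; wc +0.458/-0.080 → slack +0.974/-0.558; half-tol=0.269, Σhalf²=0.209478
  +D: nom +23.700 → Σnom=72.850; wc +0.447/-0.447 → slack +1.421/-1.005; half-tol=0.447, Σhalf²=0.409287
  +E: nom +20.400 → Σnom=93.250; wc +0.050/-0.050 → slack +1.471/-1.055; half-tol=0.050, Σhalf²=0.411787
  +F: nom +16.400 → Σnom=109.650; wc +0.195/-0.385 → slack +1.666/-1.440; half-tol=0.290, Σhalf²=0.495887
  +G: nom +21.750 → Σnom=131.400; wc +0.150/-0.130 → slack +1.816/-1.570; half-tol=0.140, Σhalf²=0.515487
  +H: nom +48.700 → Σnom=180.100; wc +0.420/-0.420 → slack +2.236/-1.990; half-tol=0.420, Σhalf²=0.691887
Nominal = 180.100. Worst-case = [180.100 - 1.990, 180.100 + 2.236] = [178.110, 182.336]. RSS = √0.691887 = 0.832.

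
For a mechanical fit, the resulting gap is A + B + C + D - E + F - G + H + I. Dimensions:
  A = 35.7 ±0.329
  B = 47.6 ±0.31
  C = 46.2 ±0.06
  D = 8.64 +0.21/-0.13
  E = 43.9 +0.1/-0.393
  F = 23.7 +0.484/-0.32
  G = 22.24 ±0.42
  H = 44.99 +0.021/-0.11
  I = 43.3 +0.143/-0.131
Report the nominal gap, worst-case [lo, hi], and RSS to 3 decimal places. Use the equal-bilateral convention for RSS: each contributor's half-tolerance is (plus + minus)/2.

nominal=183.990 wc=[182.080,186.360] rss=0.812

Stack each dimension's contribution:
  +A: nom +35.700 → Σnom=35.700; wc +0.329/-0.329 → slack +0.329/-0.329; half-tol=0.329, Σhalf²=0.108241
  +B: nom +47.600 → Σnom=83.300; wc +0.310/-0.310 → slack +0.639/-0.639; half-tol=0.310, Σhalf²=0.204341
  +C: nom +46.200 → Σnom=129.500; wc +0.060/-0.060 → slack +0.699/-0.699; half-tol=0.060, Σhalf²=0.207941
  +D: nom +8.640 → Σnom=138.140; wc +0.210/-0.130 → slack +0.909/-0.829; half-tol=0.170, Σhalf²=0.236841
  -E: nom -43.900 → Σnom=94.240; wc +0.393/-0.100 → slack +1.302/-0.929; half-tol=0.246, Σhalf²=0.297603
  +F: nom +23.700 → Σnom=117.940; wc +0.484/-0.320 → slack +1.786/-1.249; half-tol=0.402, Σhalf²=0.459207
  -G: nom -22.240 → Σnom=95.700; wc +0.420/-0.420 → slack +2.206/-1.669; half-tol=0.420, Σhalf²=0.635607
  +H: nom +44.990 → Σnom=140.690; wc +0.021/-0.110 → slack +2.227/-1.779; half-tol=0.066, Σhalf²=0.639898
  +I: nom +43.300 → Σnom=183.990; wc +0.143/-0.131 → slack +2.370/-1.910; half-tol=0.137, Σhalf²=0.658667
Nominal = 183.990. Worst-case = [183.990 - 1.910, 183.990 + 2.370] = [182.080, 186.360]. RSS = √0.658667 = 0.812.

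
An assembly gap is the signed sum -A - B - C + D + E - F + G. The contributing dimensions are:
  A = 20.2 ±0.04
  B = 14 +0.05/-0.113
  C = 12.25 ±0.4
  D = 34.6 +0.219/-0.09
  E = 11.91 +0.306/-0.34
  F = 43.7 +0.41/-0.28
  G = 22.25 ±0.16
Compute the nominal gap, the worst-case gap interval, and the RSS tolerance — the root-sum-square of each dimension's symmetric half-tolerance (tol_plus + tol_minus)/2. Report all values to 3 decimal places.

nominal=-21.390 wc=[-22.880,-19.872] rss=0.664

Stack each dimension's contribution:
  -A: nom -20.200 → Σnom=-20.200; wc +0.040/-0.040 → slack +0.040/-0.040; half-tol=0.040, Σhalf²=0.001600
  -B: nom -14.000 → Σnom=-34.200; wc +0.113/-0.050 → slack +0.153/-0.090; half-tol=0.082, Σhalf²=0.008242
  -C: nom -12.250 → Σnom=-46.450; wc +0.400/-0.400 → slack +0.553/-0.490; half-tol=0.400, Σhalf²=0.168242
  +D: nom +34.600 → Σnom=-11.850; wc +0.219/-0.090 → slack +0.772/-0.580; half-tol=0.154, Σhalf²=0.192113
  +E: nom +11.910 → Σnom=0.060; wc +0.306/-0.340 → slack +1.078/-0.920; half-tol=0.323, Σhalf²=0.296442
  -F: nom -43.700 → Σnom=-43.640; wc +0.280/-0.410 → slack +1.358/-1.330; half-tol=0.345, Σhalf²=0.415467
  +G: nom +22.250 → Σnom=-21.390; wc +0.160/-0.160 → slack +1.518/-1.490; half-tol=0.160, Σhalf²=0.441067
Nominal = -21.390. Worst-case = [-21.390 - 1.490, -21.390 + 1.518] = [-22.880, -19.872]. RSS = √0.441067 = 0.664.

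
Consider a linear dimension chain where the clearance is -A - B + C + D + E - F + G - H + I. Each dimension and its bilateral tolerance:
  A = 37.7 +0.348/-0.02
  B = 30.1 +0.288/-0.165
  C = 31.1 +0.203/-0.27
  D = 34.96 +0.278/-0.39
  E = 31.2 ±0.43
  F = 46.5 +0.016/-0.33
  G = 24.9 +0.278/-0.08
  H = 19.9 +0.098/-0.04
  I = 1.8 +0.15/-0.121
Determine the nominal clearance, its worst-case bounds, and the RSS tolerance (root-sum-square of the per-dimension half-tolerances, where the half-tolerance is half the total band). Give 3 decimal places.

nominal=-10.240 wc=[-12.281,-8.346] rss=0.723

Stack each dimension's contribution:
  -A: nom -37.700 → Σnom=-37.700; wc +0.020/-0.348 → slack +0.020/-0.348; half-tol=0.184, Σhalf²=0.033856
  -B: nom -30.100 → Σnom=-67.800; wc +0.165/-0.288 → slack +0.185/-0.636; half-tol=0.226, Σhalf²=0.085158
  +C: nom +31.100 → Σnom=-36.700; wc +0.203/-0.270 → slack +0.388/-0.906; half-tol=0.237, Σhalf²=0.141091
  +D: nom +34.960 → Σnom=-1.740; wc +0.278/-0.390 → slack +0.666/-1.296; half-tol=0.334, Σhalf²=0.252646
  +E: nom +31.200 → Σnom=29.460; wc +0.430/-0.430 → slack +1.096/-1.726; half-tol=0.430, Σhalf²=0.437546
  -F: nom -46.500 → Σnom=-17.040; wc +0.330/-0.016 → slack +1.426/-1.742; half-tol=0.173, Σhalf²=0.467475
  +G: nom +24.900 → Σnom=7.860; wc +0.278/-0.080 → slack +1.704/-1.822; half-tol=0.179, Σhalf²=0.499516
  -H: nom -19.900 → Σnom=-12.040; wc +0.040/-0.098 → slack +1.744/-1.920; half-tol=0.069, Σhalf²=0.504277
  +I: nom +1.800 → Σnom=-10.240; wc +0.150/-0.121 → slack +1.894/-2.041; half-tol=0.136, Σhalf²=0.522638
Nominal = -10.240. Worst-case = [-10.240 - 2.041, -10.240 + 1.894] = [-12.281, -8.346]. RSS = √0.522638 = 0.723.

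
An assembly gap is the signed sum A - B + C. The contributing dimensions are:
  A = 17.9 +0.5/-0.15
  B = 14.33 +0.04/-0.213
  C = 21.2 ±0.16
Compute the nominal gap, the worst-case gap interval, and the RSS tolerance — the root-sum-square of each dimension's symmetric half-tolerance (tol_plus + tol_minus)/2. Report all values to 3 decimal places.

Stack each dimension's contribution:
  +A: nom +17.900 → Σnom=17.900; wc +0.500/-0.150 → slack +0.500/-0.150; half-tol=0.325, Σhalf²=0.105625
  -B: nom -14.330 → Σnom=3.570; wc +0.213/-0.040 → slack +0.713/-0.190; half-tol=0.127, Σhalf²=0.121627
  +C: nom +21.200 → Σnom=24.770; wc +0.160/-0.160 → slack +0.873/-0.350; half-tol=0.160, Σhalf²=0.147227
Nominal = 24.770. Worst-case = [24.770 - 0.350, 24.770 + 0.873] = [24.420, 25.643]. RSS = √0.147227 = 0.384.

nominal=24.770 wc=[24.420,25.643] rss=0.384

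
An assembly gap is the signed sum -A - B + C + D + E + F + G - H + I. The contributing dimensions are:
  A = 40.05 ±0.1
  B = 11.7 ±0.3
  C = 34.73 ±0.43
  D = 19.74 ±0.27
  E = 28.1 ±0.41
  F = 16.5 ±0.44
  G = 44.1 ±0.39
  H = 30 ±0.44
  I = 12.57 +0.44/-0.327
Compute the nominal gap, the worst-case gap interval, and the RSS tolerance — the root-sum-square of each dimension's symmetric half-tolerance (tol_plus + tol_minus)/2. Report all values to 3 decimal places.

Stack each dimension's contribution:
  -A: nom -40.050 → Σnom=-40.050; wc +0.100/-0.100 → slack +0.100/-0.100; half-tol=0.100, Σhalf²=0.010000
  -B: nom -11.700 → Σnom=-51.750; wc +0.300/-0.300 → slack +0.400/-0.400; half-tol=0.300, Σhalf²=0.100000
  +C: nom +34.730 → Σnom=-17.020; wc +0.430/-0.430 → slack +0.830/-0.830; half-tol=0.430, Σhalf²=0.284900
  +D: nom +19.740 → Σnom=2.720; wc +0.270/-0.270 → slack +1.100/-1.100; half-tol=0.270, Σhalf²=0.357800
  +E: nom +28.100 → Σnom=30.820; wc +0.410/-0.410 → slack +1.510/-1.510; half-tol=0.410, Σhalf²=0.525900
  +F: nom +16.500 → Σnom=47.320; wc +0.440/-0.440 → slack +1.950/-1.950; half-tol=0.440, Σhalf²=0.719500
  +G: nom +44.100 → Σnom=91.420; wc +0.390/-0.390 → slack +2.340/-2.340; half-tol=0.390, Σhalf²=0.871600
  -H: nom -30.000 → Σnom=61.420; wc +0.440/-0.440 → slack +2.780/-2.780; half-tol=0.440, Σhalf²=1.065200
  +I: nom +12.570 → Σnom=73.990; wc +0.440/-0.327 → slack +3.220/-3.107; half-tol=0.384, Σhalf²=1.212272
Nominal = 73.990. Worst-case = [73.990 - 3.107, 73.990 + 3.220] = [70.883, 77.210]. RSS = √1.212272 = 1.101.

nominal=73.990 wc=[70.883,77.210] rss=1.101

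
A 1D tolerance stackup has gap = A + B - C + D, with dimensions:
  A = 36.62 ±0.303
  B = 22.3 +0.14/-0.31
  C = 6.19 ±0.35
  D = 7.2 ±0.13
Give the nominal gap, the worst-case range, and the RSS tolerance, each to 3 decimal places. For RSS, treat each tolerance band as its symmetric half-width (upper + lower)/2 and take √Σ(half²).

nominal=59.930 wc=[58.837,60.853] rss=0.531

Stack each dimension's contribution:
  +A: nom +36.620 → Σnom=36.620; wc +0.303/-0.303 → slack +0.303/-0.303; half-tol=0.303, Σhalf²=0.091809
  +B: nom +22.300 → Σnom=58.920; wc +0.140/-0.310 → slack +0.443/-0.613; half-tol=0.225, Σhalf²=0.142434
  -C: nom -6.190 → Σnom=52.730; wc +0.350/-0.350 → slack +0.793/-0.963; half-tol=0.350, Σhalf²=0.264934
  +D: nom +7.200 → Σnom=59.930; wc +0.130/-0.130 → slack +0.923/-1.093; half-tol=0.130, Σhalf²=0.281834
Nominal = 59.930. Worst-case = [59.930 - 1.093, 59.930 + 0.923] = [58.837, 60.853]. RSS = √0.281834 = 0.531.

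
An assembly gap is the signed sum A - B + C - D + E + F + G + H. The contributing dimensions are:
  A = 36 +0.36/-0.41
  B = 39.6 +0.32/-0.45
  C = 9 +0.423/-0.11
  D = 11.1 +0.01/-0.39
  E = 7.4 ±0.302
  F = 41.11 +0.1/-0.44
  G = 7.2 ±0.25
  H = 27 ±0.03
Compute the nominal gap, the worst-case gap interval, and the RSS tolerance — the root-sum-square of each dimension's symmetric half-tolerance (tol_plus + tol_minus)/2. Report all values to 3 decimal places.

nominal=77.010 wc=[75.138,79.315] rss=0.797

Stack each dimension's contribution:
  +A: nom +36.000 → Σnom=36.000; wc +0.360/-0.410 → slack +0.360/-0.410; half-tol=0.385, Σhalf²=0.148225
  -B: nom -39.600 → Σnom=-3.600; wc +0.450/-0.320 → slack +0.810/-0.730; half-tol=0.385, Σhalf²=0.296450
  +C: nom +9.000 → Σnom=5.400; wc +0.423/-0.110 → slack +1.233/-0.840; half-tol=0.267, Σhalf²=0.367472
  -D: nom -11.100 → Σnom=-5.700; wc +0.390/-0.010 → slack +1.623/-0.850; half-tol=0.200, Σhalf²=0.407472
  +E: nom +7.400 → Σnom=1.700; wc +0.302/-0.302 → slack +1.925/-1.152; half-tol=0.302, Σhalf²=0.498676
  +F: nom +41.110 → Σnom=42.810; wc +0.100/-0.440 → slack +2.025/-1.592; half-tol=0.270, Σhalf²=0.571576
  +G: nom +7.200 → Σnom=50.010; wc +0.250/-0.250 → slack +2.275/-1.842; half-tol=0.250, Σhalf²=0.634076
  +H: nom +27.000 → Σnom=77.010; wc +0.030/-0.030 → slack +2.305/-1.872; half-tol=0.030, Σhalf²=0.634976
Nominal = 77.010. Worst-case = [77.010 - 1.872, 77.010 + 2.305] = [75.138, 79.315]. RSS = √0.634976 = 0.797.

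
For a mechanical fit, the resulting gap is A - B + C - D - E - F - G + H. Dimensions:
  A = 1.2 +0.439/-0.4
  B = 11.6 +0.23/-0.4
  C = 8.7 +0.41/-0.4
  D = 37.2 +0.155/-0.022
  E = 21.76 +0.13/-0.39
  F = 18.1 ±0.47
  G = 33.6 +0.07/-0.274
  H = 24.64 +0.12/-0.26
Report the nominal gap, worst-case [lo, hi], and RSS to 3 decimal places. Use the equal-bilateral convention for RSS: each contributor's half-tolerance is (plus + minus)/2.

nominal=-87.720 wc=[-89.835,-85.195] rss=0.895

Stack each dimension's contribution:
  +A: nom +1.200 → Σnom=1.200; wc +0.439/-0.400 → slack +0.439/-0.400; half-tol=0.419, Σhalf²=0.175980
  -B: nom -11.600 → Σnom=-10.400; wc +0.400/-0.230 → slack +0.839/-0.630; half-tol=0.315, Σhalf²=0.275205
  +C: nom +8.700 → Σnom=-1.700; wc +0.410/-0.400 → slack +1.249/-1.030; half-tol=0.405, Σhalf²=0.439230
  -D: nom -37.200 → Σnom=-38.900; wc +0.022/-0.155 → slack +1.271/-1.185; half-tol=0.088, Σhalf²=0.447062
  -E: nom -21.760 → Σnom=-60.660; wc +0.390/-0.130 → slack +1.661/-1.315; half-tol=0.260, Σhalf²=0.514663
  -F: nom -18.100 → Σnom=-78.760; wc +0.470/-0.470 → slack +2.131/-1.785; half-tol=0.470, Σhalf²=0.735563
  -G: nom -33.600 → Σnom=-112.360; wc +0.274/-0.070 → slack +2.405/-1.855; half-tol=0.172, Σhalf²=0.765147
  +H: nom +24.640 → Σnom=-87.720; wc +0.120/-0.260 → slack +2.525/-2.115; half-tol=0.190, Σhalf²=0.801247
Nominal = -87.720. Worst-case = [-87.720 - 2.115, -87.720 + 2.525] = [-89.835, -85.195]. RSS = √0.801247 = 0.895.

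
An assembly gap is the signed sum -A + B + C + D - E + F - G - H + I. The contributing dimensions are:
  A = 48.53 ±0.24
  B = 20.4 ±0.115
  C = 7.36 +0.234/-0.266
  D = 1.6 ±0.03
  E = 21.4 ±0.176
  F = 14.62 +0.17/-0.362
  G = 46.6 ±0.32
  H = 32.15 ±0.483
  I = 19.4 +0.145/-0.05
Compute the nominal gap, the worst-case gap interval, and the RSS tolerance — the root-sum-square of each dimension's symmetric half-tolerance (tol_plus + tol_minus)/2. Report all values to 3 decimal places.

Stack each dimension's contribution:
  -A: nom -48.530 → Σnom=-48.530; wc +0.240/-0.240 → slack +0.240/-0.240; half-tol=0.240, Σhalf²=0.057600
  +B: nom +20.400 → Σnom=-28.130; wc +0.115/-0.115 → slack +0.355/-0.355; half-tol=0.115, Σhalf²=0.070825
  +C: nom +7.360 → Σnom=-20.770; wc +0.234/-0.266 → slack +0.589/-0.621; half-tol=0.250, Σhalf²=0.133325
  +D: nom +1.600 → Σnom=-19.170; wc +0.030/-0.030 → slack +0.619/-0.651; half-tol=0.030, Σhalf²=0.134225
  -E: nom -21.400 → Σnom=-40.570; wc +0.176/-0.176 → slack +0.795/-0.827; half-tol=0.176, Σhalf²=0.165201
  +F: nom +14.620 → Σnom=-25.950; wc +0.170/-0.362 → slack +0.965/-1.189; half-tol=0.266, Σhalf²=0.235957
  -G: nom -46.600 → Σnom=-72.550; wc +0.320/-0.320 → slack +1.285/-1.509; half-tol=0.320, Σhalf²=0.338357
  -H: nom -32.150 → Σnom=-104.700; wc +0.483/-0.483 → slack +1.768/-1.992; half-tol=0.483, Σhalf²=0.571646
  +I: nom +19.400 → Σnom=-85.300; wc +0.145/-0.050 → slack +1.913/-2.042; half-tol=0.098, Σhalf²=0.581152
Nominal = -85.300. Worst-case = [-85.300 - 2.042, -85.300 + 1.913] = [-87.342, -83.387]. RSS = √0.581152 = 0.762.

nominal=-85.300 wc=[-87.342,-83.387] rss=0.762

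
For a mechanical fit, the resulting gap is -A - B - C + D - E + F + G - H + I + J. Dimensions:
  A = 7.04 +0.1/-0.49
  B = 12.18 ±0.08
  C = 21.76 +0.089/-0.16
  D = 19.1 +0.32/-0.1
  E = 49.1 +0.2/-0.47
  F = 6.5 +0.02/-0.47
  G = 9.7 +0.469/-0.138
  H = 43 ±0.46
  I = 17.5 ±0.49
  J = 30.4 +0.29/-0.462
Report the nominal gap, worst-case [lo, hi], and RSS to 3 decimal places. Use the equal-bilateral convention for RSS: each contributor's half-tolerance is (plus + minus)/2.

nominal=-49.880 wc=[-52.469,-46.631] rss=1.005

Stack each dimension's contribution:
  -A: nom -7.040 → Σnom=-7.040; wc +0.490/-0.100 → slack +0.490/-0.100; half-tol=0.295, Σhalf²=0.087025
  -B: nom -12.180 → Σnom=-19.220; wc +0.080/-0.080 → slack +0.570/-0.180; half-tol=0.080, Σhalf²=0.093425
  -C: nom -21.760 → Σnom=-40.980; wc +0.160/-0.089 → slack +0.730/-0.269; half-tol=0.124, Σhalf²=0.108925
  +D: nom +19.100 → Σnom=-21.880; wc +0.320/-0.100 → slack +1.050/-0.369; half-tol=0.210, Σhalf²=0.153025
  -E: nom -49.100 → Σnom=-70.980; wc +0.470/-0.200 → slack +1.520/-0.569; half-tol=0.335, Σhalf²=0.265250
  +F: nom +6.500 → Σnom=-64.480; wc +0.020/-0.470 → slack +1.540/-1.039; half-tol=0.245, Σhalf²=0.325275
  +G: nom +9.700 → Σnom=-54.780; wc +0.469/-0.138 → slack +2.009/-1.177; half-tol=0.303, Σhalf²=0.417387
  -H: nom -43.000 → Σnom=-97.780; wc +0.460/-0.460 → slack +2.469/-1.637; half-tol=0.460, Σhalf²=0.628988
  +I: nom +17.500 → Σnom=-80.280; wc +0.490/-0.490 → slack +2.959/-2.127; half-tol=0.490, Σhalf²=0.869088
  +J: nom +30.400 → Σnom=-49.880; wc +0.290/-0.462 → slack +3.249/-2.589; half-tol=0.376, Σhalf²=1.010463
Nominal = -49.880. Worst-case = [-49.880 - 2.589, -49.880 + 3.249] = [-52.469, -46.631]. RSS = √1.010463 = 1.005.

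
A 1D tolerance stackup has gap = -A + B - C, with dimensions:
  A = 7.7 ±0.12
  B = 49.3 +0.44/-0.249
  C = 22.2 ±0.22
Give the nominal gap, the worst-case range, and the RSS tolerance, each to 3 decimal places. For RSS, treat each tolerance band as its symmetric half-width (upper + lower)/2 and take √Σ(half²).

nominal=19.400 wc=[18.811,20.180] rss=0.426

Stack each dimension's contribution:
  -A: nom -7.700 → Σnom=-7.700; wc +0.120/-0.120 → slack +0.120/-0.120; half-tol=0.120, Σhalf²=0.014400
  +B: nom +49.300 → Σnom=41.600; wc +0.440/-0.249 → slack +0.560/-0.369; half-tol=0.345, Σhalf²=0.133080
  -C: nom -22.200 → Σnom=19.400; wc +0.220/-0.220 → slack +0.780/-0.589; half-tol=0.220, Σhalf²=0.181480
Nominal = 19.400. Worst-case = [19.400 - 0.589, 19.400 + 0.780] = [18.811, 20.180]. RSS = √0.181480 = 0.426.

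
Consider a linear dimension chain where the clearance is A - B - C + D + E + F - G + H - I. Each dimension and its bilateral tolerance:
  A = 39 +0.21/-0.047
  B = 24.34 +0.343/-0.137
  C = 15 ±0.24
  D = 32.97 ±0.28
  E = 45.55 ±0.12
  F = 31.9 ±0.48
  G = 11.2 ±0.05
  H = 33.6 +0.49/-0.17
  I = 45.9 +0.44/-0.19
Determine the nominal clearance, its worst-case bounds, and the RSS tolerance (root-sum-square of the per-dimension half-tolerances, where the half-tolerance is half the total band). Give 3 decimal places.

nominal=86.580 wc=[84.410,88.777] rss=0.816

Stack each dimension's contribution:
  +A: nom +39.000 → Σnom=39.000; wc +0.210/-0.047 → slack +0.210/-0.047; half-tol=0.129, Σhalf²=0.016512
  -B: nom -24.340 → Σnom=14.660; wc +0.137/-0.343 → slack +0.347/-0.390; half-tol=0.240, Σhalf²=0.074112
  -C: nom -15.000 → Σnom=-0.340; wc +0.240/-0.240 → slack +0.587/-0.630; half-tol=0.240, Σhalf²=0.131712
  +D: nom +32.970 → Σnom=32.630; wc +0.280/-0.280 → slack +0.867/-0.910; half-tol=0.280, Σhalf²=0.210112
  +E: nom +45.550 → Σnom=78.180; wc +0.120/-0.120 → slack +0.987/-1.030; half-tol=0.120, Σhalf²=0.224512
  +F: nom +31.900 → Σnom=110.080; wc +0.480/-0.480 → slack +1.467/-1.510; half-tol=0.480, Σhalf²=0.454912
  -G: nom -11.200 → Σnom=98.880; wc +0.050/-0.050 → slack +1.517/-1.560; half-tol=0.050, Σhalf²=0.457412
  +H: nom +33.600 → Σnom=132.480; wc +0.490/-0.170 → slack +2.007/-1.730; half-tol=0.330, Σhalf²=0.566312
  -I: nom -45.900 → Σnom=86.580; wc +0.190/-0.440 → slack +2.197/-2.170; half-tol=0.315, Σhalf²=0.665537
Nominal = 86.580. Worst-case = [86.580 - 2.170, 86.580 + 2.197] = [84.410, 88.777]. RSS = √0.665537 = 0.816.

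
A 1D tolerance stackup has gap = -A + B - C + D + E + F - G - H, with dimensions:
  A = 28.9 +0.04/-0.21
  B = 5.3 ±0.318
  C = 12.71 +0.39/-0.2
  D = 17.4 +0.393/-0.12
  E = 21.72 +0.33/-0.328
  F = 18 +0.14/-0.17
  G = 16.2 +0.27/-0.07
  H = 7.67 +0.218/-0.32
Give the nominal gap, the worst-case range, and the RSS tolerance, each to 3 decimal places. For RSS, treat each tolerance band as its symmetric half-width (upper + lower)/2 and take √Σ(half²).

Stack each dimension's contribution:
  -A: nom -28.900 → Σnom=-28.900; wc +0.210/-0.040 → slack +0.210/-0.040; half-tol=0.125, Σhalf²=0.015625
  +B: nom +5.300 → Σnom=-23.600; wc +0.318/-0.318 → slack +0.528/-0.358; half-tol=0.318, Σhalf²=0.116749
  -C: nom -12.710 → Σnom=-36.310; wc +0.200/-0.390 → slack +0.728/-0.748; half-tol=0.295, Σhalf²=0.203774
  +D: nom +17.400 → Σnom=-18.910; wc +0.393/-0.120 → slack +1.121/-0.868; half-tol=0.257, Σhalf²=0.269566
  +E: nom +21.720 → Σnom=2.810; wc +0.330/-0.328 → slack +1.451/-1.196; half-tol=0.329, Σhalf²=0.377807
  +F: nom +18.000 → Σnom=20.810; wc +0.140/-0.170 → slack +1.591/-1.366; half-tol=0.155, Σhalf²=0.401832
  -G: nom -16.200 → Σnom=4.610; wc +0.070/-0.270 → slack +1.661/-1.636; half-tol=0.170, Σhalf²=0.430732
  -H: nom -7.670 → Σnom=-3.060; wc +0.320/-0.218 → slack +1.981/-1.854; half-tol=0.269, Σhalf²=0.503093
Nominal = -3.060. Worst-case = [-3.060 - 1.854, -3.060 + 1.981] = [-4.914, -1.079]. RSS = √0.503093 = 0.709.

nominal=-3.060 wc=[-4.914,-1.079] rss=0.709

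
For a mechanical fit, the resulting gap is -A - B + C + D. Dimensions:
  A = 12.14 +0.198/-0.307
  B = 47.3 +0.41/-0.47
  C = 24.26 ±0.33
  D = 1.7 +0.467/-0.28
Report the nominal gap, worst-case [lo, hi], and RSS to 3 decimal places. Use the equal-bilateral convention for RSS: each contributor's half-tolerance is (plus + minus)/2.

Stack each dimension's contribution:
  -A: nom -12.140 → Σnom=-12.140; wc +0.307/-0.198 → slack +0.307/-0.198; half-tol=0.253, Σhalf²=0.063756
  -B: nom -47.300 → Σnom=-59.440; wc +0.470/-0.410 → slack +0.777/-0.608; half-tol=0.440, Σhalf²=0.257356
  +C: nom +24.260 → Σnom=-35.180; wc +0.330/-0.330 → slack +1.107/-0.938; half-tol=0.330, Σhalf²=0.366256
  +D: nom +1.700 → Σnom=-33.480; wc +0.467/-0.280 → slack +1.574/-1.218; half-tol=0.374, Σhalf²=0.505758
Nominal = -33.480. Worst-case = [-33.480 - 1.218, -33.480 + 1.574] = [-34.698, -31.906]. RSS = √0.505758 = 0.711.

nominal=-33.480 wc=[-34.698,-31.906] rss=0.711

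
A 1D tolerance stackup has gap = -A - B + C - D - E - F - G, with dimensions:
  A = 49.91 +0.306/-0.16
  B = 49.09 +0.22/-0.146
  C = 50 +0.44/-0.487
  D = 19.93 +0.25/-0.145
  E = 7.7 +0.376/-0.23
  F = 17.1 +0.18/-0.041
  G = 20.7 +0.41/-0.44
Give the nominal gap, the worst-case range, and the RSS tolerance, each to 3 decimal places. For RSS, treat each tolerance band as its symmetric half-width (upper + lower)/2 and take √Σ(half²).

Stack each dimension's contribution:
  -A: nom -49.910 → Σnom=-49.910; wc +0.160/-0.306 → slack +0.160/-0.306; half-tol=0.233, Σhalf²=0.054289
  -B: nom -49.090 → Σnom=-99.000; wc +0.146/-0.220 → slack +0.306/-0.526; half-tol=0.183, Σhalf²=0.087778
  +C: nom +50.000 → Σnom=-49.000; wc +0.440/-0.487 → slack +0.746/-1.013; half-tol=0.464, Σhalf²=0.302610
  -D: nom -19.930 → Σnom=-68.930; wc +0.145/-0.250 → slack +0.891/-1.263; half-tol=0.198, Σhalf²=0.341617
  -E: nom -7.700 → Σnom=-76.630; wc +0.230/-0.376 → slack +1.121/-1.639; half-tol=0.303, Σhalf²=0.433426
  -F: nom -17.100 → Σnom=-93.730; wc +0.041/-0.180 → slack +1.162/-1.819; half-tol=0.111, Σhalf²=0.445636
  -G: nom -20.700 → Σnom=-114.430; wc +0.440/-0.410 → slack +1.602/-2.229; half-tol=0.425, Σhalf²=0.626261
Nominal = -114.430. Worst-case = [-114.430 - 2.229, -114.430 + 1.602] = [-116.659, -112.828]. RSS = √0.626261 = 0.791.

nominal=-114.430 wc=[-116.659,-112.828] rss=0.791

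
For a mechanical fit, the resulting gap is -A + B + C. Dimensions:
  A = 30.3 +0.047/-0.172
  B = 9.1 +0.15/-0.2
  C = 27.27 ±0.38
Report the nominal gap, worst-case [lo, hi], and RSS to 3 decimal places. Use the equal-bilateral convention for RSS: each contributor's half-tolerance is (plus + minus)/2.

Stack each dimension's contribution:
  -A: nom -30.300 → Σnom=-30.300; wc +0.172/-0.047 → slack +0.172/-0.047; half-tol=0.109, Σhalf²=0.011990
  +B: nom +9.100 → Σnom=-21.200; wc +0.150/-0.200 → slack +0.322/-0.247; half-tol=0.175, Σhalf²=0.042615
  +C: nom +27.270 → Σnom=6.070; wc +0.380/-0.380 → slack +0.702/-0.627; half-tol=0.380, Σhalf²=0.187015
Nominal = 6.070. Worst-case = [6.070 - 0.627, 6.070 + 0.702] = [5.443, 6.772]. RSS = √0.187015 = 0.432.

nominal=6.070 wc=[5.443,6.772] rss=0.432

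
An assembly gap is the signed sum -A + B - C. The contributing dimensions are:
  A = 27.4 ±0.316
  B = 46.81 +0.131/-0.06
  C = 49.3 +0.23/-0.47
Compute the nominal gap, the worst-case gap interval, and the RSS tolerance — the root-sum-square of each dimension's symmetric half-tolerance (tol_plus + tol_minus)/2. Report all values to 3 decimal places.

nominal=-29.890 wc=[-30.496,-28.973] rss=0.481

Stack each dimension's contribution:
  -A: nom -27.400 → Σnom=-27.400; wc +0.316/-0.316 → slack +0.316/-0.316; half-tol=0.316, Σhalf²=0.099856
  +B: nom +46.810 → Σnom=19.410; wc +0.131/-0.060 → slack +0.447/-0.376; half-tol=0.096, Σhalf²=0.108976
  -C: nom -49.300 → Σnom=-29.890; wc +0.470/-0.230 → slack +0.917/-0.606; half-tol=0.350, Σhalf²=0.231476
Nominal = -29.890. Worst-case = [-29.890 - 0.606, -29.890 + 0.917] = [-30.496, -28.973]. RSS = √0.231476 = 0.481.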